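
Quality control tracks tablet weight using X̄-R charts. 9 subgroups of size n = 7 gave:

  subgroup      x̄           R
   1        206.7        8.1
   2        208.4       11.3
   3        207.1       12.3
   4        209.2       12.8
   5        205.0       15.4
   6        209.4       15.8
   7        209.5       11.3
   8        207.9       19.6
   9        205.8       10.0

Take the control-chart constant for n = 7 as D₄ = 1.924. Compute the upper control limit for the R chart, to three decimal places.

24.926

R̄ = (8.1 + 11.3 + 12.3 + 12.8 + 15.4 + 15.8 + 11.3 + 19.6 + 10.0) / 9 = 116.6000 / 9 = 12.9556
UCL_R = D₄·R̄ = 1.924 × 12.9556 = 24.9265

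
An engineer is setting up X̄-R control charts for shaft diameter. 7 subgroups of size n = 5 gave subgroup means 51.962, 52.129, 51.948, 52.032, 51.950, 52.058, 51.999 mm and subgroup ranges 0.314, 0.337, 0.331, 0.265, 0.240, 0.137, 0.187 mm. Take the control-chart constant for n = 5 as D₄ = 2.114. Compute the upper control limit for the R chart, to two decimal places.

R̄ = (0.314 + 0.337 + 0.331 + 0.265 + 0.240 + 0.137 + 0.187) / 7 = 1.8110 / 7 = 0.2587
UCL_R = D₄·R̄ = 2.114 × 0.2587 = 0.5469

0.55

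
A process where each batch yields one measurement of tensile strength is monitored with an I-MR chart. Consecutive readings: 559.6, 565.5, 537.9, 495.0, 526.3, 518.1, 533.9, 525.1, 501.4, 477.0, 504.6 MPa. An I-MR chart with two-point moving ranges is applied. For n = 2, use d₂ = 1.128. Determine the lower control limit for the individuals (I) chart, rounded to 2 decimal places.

X̄ = (559.6 + 565.5 + 537.9 + 495.0 + 526.3 + 518.1 + 533.9 + 525.1 + 501.4 + 477.0 + 504.6) / 11 = 522.2182
Moving ranges: 5.9, 27.6, 42.9, 31.3, 8.2, 15.8, 8.8, 23.7, 24.4, 27.6; M̄R̄ = 216.2000 / 10 = 21.6200
LCL = X̄ − 3·M̄R̄/d₂ = 522.2182 − 3 × 21.6200 / 1.128 = 464.7182

464.72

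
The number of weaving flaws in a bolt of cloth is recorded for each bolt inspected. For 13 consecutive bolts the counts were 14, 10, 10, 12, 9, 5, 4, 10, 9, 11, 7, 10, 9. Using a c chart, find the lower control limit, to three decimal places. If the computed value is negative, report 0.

c̄ = (14 + 10 + 10 + 12 + 9 + 5 + 4 + 10 + 9 + 11 + 7 + 10 + 9) / 13 = 120 / 13 = 9.2308
LCL = c̄ − 3√c̄ = 9.2308 − 3 × 3.0382 = 0.1161

0.116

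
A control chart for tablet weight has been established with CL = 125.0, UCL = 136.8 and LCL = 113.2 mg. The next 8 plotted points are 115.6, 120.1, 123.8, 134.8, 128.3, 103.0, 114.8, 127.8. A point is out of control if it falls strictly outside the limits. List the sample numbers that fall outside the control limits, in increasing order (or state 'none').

Compare each point to [113.2, 136.8]: sample 6 = 103.0 < LCL.

6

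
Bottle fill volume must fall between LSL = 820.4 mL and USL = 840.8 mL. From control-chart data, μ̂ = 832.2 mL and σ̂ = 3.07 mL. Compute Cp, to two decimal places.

1.11

Cp = (USL − LSL) / (6σ̂) = (840.8 − 820.4) / (6 × 3.07) = 20.4000 / 18.4200 = 1.1075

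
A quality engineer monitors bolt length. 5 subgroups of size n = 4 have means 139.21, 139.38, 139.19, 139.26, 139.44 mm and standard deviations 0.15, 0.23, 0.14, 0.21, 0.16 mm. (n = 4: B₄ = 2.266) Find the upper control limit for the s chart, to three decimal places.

s̄ = (0.15 + 0.23 + 0.14 + 0.21 + 0.16) / 5 = 0.1780
UCL_s = B₄·s̄ = 2.266 × 0.1780 = 0.4033

0.403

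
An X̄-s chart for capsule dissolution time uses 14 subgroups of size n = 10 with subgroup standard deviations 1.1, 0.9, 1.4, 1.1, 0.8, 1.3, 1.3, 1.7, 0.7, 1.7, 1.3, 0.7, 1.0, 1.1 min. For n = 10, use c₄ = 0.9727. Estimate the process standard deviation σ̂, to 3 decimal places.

1.182

s̄ = (1.1 + 0.9 + 1.4 + 1.1 + 0.8 + 1.3 + 1.3 + 1.7 + 0.7 + 1.7 + 1.3 + 0.7 + 1.0 + 1.1) / 14 = 1.1500
σ̂ = s̄ / c₄ = 1.1500 / 0.9727 = 1.1823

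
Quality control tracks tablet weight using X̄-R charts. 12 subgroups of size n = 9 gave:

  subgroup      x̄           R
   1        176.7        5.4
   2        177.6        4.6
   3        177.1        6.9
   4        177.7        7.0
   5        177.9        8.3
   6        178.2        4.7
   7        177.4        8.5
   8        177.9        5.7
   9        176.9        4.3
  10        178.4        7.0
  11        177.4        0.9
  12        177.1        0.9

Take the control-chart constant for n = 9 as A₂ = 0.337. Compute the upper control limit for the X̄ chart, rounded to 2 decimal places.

X̄̄ = (176.7 + 177.6 + 177.1 + 177.7 + 177.9 + 178.2 + 177.4 + 177.9 + 176.9 + 178.4 + 177.4 + 177.1) / 12 = 2130.3000 / 12 = 177.5250
R̄ = (5.4 + 4.6 + 6.9 + 7.0 + 8.3 + 4.7 + 8.5 + 5.7 + 4.3 + 7.0 + 0.9 + 0.9) / 12 = 64.2000 / 12 = 5.3500
UCL = X̄̄ + A₂·R̄ = 177.5250 + 0.337 × 5.3500 = 179.3280

179.33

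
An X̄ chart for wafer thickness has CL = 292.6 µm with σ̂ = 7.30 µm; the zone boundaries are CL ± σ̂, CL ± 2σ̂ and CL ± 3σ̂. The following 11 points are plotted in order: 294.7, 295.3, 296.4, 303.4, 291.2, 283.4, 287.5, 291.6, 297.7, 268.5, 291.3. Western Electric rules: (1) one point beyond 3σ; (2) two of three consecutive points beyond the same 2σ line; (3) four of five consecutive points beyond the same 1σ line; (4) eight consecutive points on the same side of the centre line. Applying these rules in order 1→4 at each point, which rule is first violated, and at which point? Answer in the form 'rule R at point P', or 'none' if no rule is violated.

Zone of each point (C = within 1σ̂, B = 1σ̂–2σ̂, A = 2σ̂–3σ̂, * = beyond 3σ̂; sign = side of CL): 1:+C, 2:+C, 3:+C, 4:+B, 5:-C, 6:-B, 7:-C, 8:-C, 9:+C, 10:-*, 11:-C
Rule 1 (one point beyond the 3σ limits) is satisfied at point 10.

rule 1 at point 10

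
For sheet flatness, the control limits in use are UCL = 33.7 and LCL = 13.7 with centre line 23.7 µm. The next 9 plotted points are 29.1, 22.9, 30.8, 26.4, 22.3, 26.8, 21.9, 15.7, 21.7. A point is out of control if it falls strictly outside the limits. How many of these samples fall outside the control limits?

All 9 points lie within [13.7, 33.7].

0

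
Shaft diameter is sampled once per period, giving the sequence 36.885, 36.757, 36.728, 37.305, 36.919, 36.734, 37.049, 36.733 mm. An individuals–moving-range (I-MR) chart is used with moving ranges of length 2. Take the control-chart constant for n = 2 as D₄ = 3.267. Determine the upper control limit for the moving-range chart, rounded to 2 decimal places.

0.90

Moving ranges: 0.128, 0.029, 0.577, 0.386, 0.185, 0.315, 0.316; M̄R̄ = 1.9360 / 7 = 0.2766
UCL_MR = D₄·M̄R̄ = 3.267 × 0.2766 = 0.9036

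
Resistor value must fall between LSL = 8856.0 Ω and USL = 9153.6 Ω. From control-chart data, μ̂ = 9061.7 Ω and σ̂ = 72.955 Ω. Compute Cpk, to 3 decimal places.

0.420

Cpu = (USL − μ̂) / (3σ̂) = (9153.6 − 9061.7) / (3 × 72.955) = 0.4199; Cpl = (μ̂ − LSL) / (3σ̂) = (9061.7 − 8856.0) / (3 × 72.955) = 0.9398; Cpk = min(Cpu, Cpl) = 0.4199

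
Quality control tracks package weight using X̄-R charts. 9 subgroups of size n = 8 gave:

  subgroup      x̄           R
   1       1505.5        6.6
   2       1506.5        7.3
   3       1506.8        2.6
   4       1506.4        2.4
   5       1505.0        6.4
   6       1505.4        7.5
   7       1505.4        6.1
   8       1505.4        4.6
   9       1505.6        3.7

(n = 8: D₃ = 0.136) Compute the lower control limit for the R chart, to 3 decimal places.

R̄ = (6.6 + 7.3 + 2.6 + 2.4 + 6.4 + 7.5 + 6.1 + 4.6 + 3.7) / 9 = 47.2000 / 9 = 5.2444
LCL_R = D₃·R̄ = 0.136 × 5.2444 = 0.7132

0.713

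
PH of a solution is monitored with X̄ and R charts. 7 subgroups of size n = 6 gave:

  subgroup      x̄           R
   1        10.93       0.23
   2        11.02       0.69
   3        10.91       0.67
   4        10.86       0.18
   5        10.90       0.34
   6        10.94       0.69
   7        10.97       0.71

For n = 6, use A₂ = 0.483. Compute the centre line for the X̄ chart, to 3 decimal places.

10.933

X̄̄ = (10.93 + 11.02 + 10.91 + 10.86 + 10.90 + 10.94 + 10.97) / 7 = 76.5300 / 7 = 10.9329
CL = X̄̄ = 10.9329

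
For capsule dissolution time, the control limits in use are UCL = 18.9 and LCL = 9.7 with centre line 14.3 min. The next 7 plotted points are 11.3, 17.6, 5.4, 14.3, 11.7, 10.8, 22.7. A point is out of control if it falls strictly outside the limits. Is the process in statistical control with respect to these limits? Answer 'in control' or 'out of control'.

Compare each point to [9.7, 18.9]: sample 3 = 5.4 < LCL; sample 7 = 22.7 > UCL.

out of control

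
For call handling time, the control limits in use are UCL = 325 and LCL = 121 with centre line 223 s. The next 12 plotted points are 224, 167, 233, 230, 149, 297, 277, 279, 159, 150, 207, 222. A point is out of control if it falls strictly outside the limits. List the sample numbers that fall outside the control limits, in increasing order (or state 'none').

none

All 12 points lie within [121, 325].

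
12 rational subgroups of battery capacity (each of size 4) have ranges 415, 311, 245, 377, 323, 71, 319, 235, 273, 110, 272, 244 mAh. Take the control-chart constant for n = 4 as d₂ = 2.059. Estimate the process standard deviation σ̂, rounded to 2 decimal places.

R̄ = (415 + 311 + 245 + 377 + 323 + 71 + 319 + 235 + 273 + 110 + 272 + 244) / 12 = 266.2500
σ̂ = R̄ / d₂ = 266.2500 / 2.059 = 129.3103

129.31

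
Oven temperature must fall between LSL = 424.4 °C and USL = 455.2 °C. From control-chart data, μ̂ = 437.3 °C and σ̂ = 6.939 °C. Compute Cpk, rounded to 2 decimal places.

0.62

Cpu = (USL − μ̂) / (3σ̂) = (455.2 − 437.3) / (3 × 6.939) = 0.8599; Cpl = (μ̂ − LSL) / (3σ̂) = (437.3 − 424.4) / (3 × 6.939) = 0.6197; Cpk = min(Cpu, Cpl) = 0.6197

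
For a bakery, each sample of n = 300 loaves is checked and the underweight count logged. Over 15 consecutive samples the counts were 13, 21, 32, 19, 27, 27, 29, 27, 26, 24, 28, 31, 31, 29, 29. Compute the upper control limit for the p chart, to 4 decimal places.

0.1362

p̄ = Σdᵢ / (k·n) = 393 / (15 × 300) = 0.08733
UCL = p̄ + 3·√(p̄(1−p̄)/n) = 0.08733 + 3 × √(0.08733×0.91267/300) = 0.08733 + 3 × 0.01630 = 0.13623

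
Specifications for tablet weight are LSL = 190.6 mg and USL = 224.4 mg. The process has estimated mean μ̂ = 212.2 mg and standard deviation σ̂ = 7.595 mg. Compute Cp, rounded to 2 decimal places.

Cp = (USL − LSL) / (6σ̂) = (224.4 − 190.6) / (6 × 7.595) = 33.8000 / 45.5700 = 0.7417

0.74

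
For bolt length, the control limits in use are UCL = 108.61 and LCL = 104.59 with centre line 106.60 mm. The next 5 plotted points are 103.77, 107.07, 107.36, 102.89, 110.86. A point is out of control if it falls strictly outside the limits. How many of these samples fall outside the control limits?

Compare each point to [104.59, 108.61]: sample 1 = 103.77 < LCL; sample 4 = 102.89 < LCL; sample 5 = 110.86 > UCL.

3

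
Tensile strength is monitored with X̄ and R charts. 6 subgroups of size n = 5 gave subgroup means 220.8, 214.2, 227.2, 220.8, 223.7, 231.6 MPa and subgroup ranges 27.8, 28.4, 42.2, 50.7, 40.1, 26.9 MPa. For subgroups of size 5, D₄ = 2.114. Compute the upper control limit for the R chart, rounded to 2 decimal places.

76.14

R̄ = (27.8 + 28.4 + 42.2 + 50.7 + 40.1 + 26.9) / 6 = 216.1000 / 6 = 36.0167
UCL_R = D₄·R̄ = 2.114 × 36.0167 = 76.1392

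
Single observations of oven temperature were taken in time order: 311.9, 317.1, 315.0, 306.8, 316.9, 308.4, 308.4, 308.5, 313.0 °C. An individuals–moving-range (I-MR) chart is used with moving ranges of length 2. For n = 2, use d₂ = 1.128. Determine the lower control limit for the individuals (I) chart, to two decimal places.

298.91

X̄ = (311.9 + 317.1 + 315.0 + 306.8 + 316.9 + 308.4 + 308.4 + 308.5 + 313.0) / 9 = 311.7778
Moving ranges: 5.2, 2.1, 8.2, 10.1, 8.5, 0.0, 0.1, 4.5; M̄R̄ = 38.7000 / 8 = 4.8375
LCL = X̄ − 3·M̄R̄/d₂ = 311.7778 − 3 × 4.8375 / 1.128 = 298.9121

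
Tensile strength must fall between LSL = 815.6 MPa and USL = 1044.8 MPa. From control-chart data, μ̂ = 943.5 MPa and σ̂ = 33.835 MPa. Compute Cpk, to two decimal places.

Cpu = (USL − μ̂) / (3σ̂) = (1044.8 − 943.5) / (3 × 33.835) = 0.9980; Cpl = (μ̂ − LSL) / (3σ̂) = (943.5 − 815.6) / (3 × 33.835) = 1.2600; Cpk = min(Cpu, Cpl) = 0.9980

1.00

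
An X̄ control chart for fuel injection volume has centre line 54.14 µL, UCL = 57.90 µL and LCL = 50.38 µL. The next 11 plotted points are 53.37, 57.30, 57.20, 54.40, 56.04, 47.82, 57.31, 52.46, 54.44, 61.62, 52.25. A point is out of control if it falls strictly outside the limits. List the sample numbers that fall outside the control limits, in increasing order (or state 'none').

Compare each point to [50.38, 57.90]: sample 6 = 47.82 < LCL; sample 10 = 61.62 > UCL.

6, 10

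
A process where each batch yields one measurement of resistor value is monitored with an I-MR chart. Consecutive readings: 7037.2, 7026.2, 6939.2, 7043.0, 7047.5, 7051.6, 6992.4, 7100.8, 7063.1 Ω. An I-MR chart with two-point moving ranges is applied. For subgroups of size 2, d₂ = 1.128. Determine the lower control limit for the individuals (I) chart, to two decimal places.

6895.25

X̄ = (7037.2 + 7026.2 + 6939.2 + 7043.0 + 7047.5 + 7051.6 + 6992.4 + 7100.8 + 7063.1) / 9 = 7033.4444
Moving ranges: 11.0, 87.0, 103.8, 4.5, 4.1, 59.2, 108.4, 37.7; M̄R̄ = 415.7000 / 8 = 51.9625
LCL = X̄ − 3·M̄R̄/d₂ = 7033.4444 − 3 × 51.9625 / 1.128 = 6895.2463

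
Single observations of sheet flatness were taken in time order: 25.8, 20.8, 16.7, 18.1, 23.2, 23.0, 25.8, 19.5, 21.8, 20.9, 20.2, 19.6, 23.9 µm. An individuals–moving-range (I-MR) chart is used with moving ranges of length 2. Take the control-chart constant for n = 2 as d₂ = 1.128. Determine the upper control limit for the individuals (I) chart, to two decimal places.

X̄ = (25.8 + 20.8 + 16.7 + 18.1 + 23.2 + 23.0 + 25.8 + 19.5 + 21.8 + 20.9 + 20.2 + 19.6 + 23.9) / 13 = 21.4846
Moving ranges: 5.0, 4.1, 1.4, 5.1, 0.2, 2.8, 6.3, 2.3, 0.9, 0.7, 0.6, 4.3; M̄R̄ = 33.7000 / 12 = 2.8083
UCL = X̄ + 3·M̄R̄/d₂ = 21.4846 + 3 × 2.8083 / 1.128 = 28.9536

28.95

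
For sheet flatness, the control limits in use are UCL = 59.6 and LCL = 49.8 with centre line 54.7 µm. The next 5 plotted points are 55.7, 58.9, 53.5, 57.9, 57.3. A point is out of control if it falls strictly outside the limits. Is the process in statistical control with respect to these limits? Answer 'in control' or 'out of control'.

in control

All 5 points lie within [49.8, 59.6].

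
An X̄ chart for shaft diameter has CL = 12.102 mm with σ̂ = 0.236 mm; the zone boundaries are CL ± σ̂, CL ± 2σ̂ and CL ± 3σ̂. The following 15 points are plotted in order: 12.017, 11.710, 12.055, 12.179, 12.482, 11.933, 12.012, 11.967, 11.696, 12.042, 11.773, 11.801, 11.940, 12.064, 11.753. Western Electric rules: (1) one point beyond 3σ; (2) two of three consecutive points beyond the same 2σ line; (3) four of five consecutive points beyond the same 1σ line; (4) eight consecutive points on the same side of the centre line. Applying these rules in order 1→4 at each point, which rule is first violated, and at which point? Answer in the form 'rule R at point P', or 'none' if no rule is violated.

rule 4 at point 13

Zone of each point (C = within 1σ̂, B = 1σ̂–2σ̂, A = 2σ̂–3σ̂, * = beyond 3σ̂; sign = side of CL): 1:-C, 2:-B, 3:-C, 4:+C, 5:+B, 6:-C, 7:-C, 8:-C, 9:-B, 10:-C, 11:-B, 12:-B, 13:-C, 14:-C, 15:-B
Rule 4 (eight consecutive points on the same side of the centre line) is satisfied at point 13.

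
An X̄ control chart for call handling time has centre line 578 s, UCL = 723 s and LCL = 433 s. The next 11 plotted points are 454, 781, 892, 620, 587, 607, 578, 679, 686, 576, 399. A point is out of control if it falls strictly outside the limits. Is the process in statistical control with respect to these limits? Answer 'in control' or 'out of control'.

Compare each point to [433, 723]: sample 2 = 781 > UCL; sample 3 = 892 > UCL; sample 11 = 399 < LCL.

out of control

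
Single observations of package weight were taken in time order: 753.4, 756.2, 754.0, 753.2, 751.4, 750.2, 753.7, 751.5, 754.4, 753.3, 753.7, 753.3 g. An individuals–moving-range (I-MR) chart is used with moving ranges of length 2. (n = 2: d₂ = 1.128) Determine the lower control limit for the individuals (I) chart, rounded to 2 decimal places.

X̄ = (753.4 + 756.2 + 754.0 + 753.2 + 751.4 + 750.2 + 753.7 + 751.5 + 754.4 + 753.3 + 753.7 + 753.3) / 12 = 753.1917
Moving ranges: 2.8, 2.2, 0.8, 1.8, 1.2, 3.5, 2.2, 2.9, 1.1, 0.4, 0.4; M̄R̄ = 19.3000 / 11 = 1.7545
LCL = X̄ − 3·M̄R̄/d₂ = 753.1917 − 3 × 1.7545 / 1.128 = 748.5253

748.53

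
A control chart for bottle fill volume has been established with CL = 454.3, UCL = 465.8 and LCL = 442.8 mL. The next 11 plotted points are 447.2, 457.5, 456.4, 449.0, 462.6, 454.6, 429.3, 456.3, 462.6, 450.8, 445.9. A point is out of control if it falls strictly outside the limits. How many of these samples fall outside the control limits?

1

Compare each point to [442.8, 465.8]: sample 7 = 429.3 < LCL.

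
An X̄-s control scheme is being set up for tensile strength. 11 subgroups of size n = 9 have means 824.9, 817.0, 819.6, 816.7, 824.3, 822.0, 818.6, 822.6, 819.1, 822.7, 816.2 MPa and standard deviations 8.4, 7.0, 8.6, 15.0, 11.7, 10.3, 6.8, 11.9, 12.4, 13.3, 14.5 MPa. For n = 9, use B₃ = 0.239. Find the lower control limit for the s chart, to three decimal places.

2.605

s̄ = (8.4 + 7.0 + 8.6 + 15.0 + 11.7 + 10.3 + 6.8 + 11.9 + 12.4 + 13.3 + 14.5) / 11 = 10.9000
LCL_s = B₃·s̄ = 0.239 × 10.9000 = 2.6051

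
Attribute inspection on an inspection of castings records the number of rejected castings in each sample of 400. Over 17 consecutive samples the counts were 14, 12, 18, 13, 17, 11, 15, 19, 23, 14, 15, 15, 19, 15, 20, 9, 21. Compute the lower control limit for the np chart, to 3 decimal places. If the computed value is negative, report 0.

4.166

p̄ = Σdᵢ / (k·n) = 270 / (17 × 400) = 0.03971
LCL = np̄ − 3·√(np̄(1−p̄)) = 15.8824 − 3 × 3.9053 = 4.1663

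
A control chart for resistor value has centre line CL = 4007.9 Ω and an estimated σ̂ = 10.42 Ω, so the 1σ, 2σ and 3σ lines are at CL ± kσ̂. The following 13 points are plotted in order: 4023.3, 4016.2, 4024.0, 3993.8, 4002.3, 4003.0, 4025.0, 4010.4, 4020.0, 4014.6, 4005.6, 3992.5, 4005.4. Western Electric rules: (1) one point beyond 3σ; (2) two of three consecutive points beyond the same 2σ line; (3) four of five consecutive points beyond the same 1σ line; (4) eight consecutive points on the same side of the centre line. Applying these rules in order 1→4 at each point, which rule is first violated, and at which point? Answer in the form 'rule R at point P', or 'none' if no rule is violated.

none

Zone of each point (C = within 1σ̂, B = 1σ̂–2σ̂, A = 2σ̂–3σ̂, * = beyond 3σ̂; sign = side of CL): 1:+B, 2:+C, 3:+B, 4:-B, 5:-C, 6:-C, 7:+B, 8:+C, 9:+B, 10:+C, 11:-C, 12:-B, 13:-C
No rule fires across all 13 points.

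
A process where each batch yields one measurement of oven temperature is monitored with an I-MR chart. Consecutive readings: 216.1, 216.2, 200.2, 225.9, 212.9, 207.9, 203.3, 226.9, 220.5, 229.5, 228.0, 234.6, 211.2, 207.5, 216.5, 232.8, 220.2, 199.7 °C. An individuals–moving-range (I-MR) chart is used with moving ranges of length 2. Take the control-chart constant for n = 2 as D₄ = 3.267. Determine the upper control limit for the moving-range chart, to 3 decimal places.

Moving ranges: 0.1, 16.0, 25.7, 13.0, 5.0, 4.6, 23.6, 6.4, 9.0, 1.5, 6.6, 23.4, 3.7, 9.0, 16.3, 12.6, 20.5; M̄R̄ = 197.0000 / 17 = 11.5882
UCL_MR = D₄·M̄R̄ = 3.267 × 11.5882 = 37.8588

37.859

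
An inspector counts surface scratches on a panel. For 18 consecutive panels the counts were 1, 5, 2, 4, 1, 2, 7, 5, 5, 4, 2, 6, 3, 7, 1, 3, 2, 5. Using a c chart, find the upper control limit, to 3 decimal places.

9.312

c̄ = (1 + 5 + 2 + 4 + 1 + 2 + 7 + 5 + 5 + 4 + 2 + 6 + 3 + 7 + 1 + 3 + 2 + 5) / 18 = 65 / 18 = 3.6111
UCL = c̄ + 3√c̄ = 3.6111 + 3 × √3.6111 = 3.6111 + 3 × 1.9003 = 9.3120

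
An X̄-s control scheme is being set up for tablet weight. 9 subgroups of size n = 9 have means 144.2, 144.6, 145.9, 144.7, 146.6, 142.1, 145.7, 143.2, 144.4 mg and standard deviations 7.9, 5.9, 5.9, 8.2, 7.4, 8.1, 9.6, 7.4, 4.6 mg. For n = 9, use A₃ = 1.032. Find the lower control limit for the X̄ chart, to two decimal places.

137.15

X̄̄ = (144.2 + 144.6 + 145.9 + 144.7 + 146.6 + 142.1 + 145.7 + 143.2 + 144.4) / 9 = 144.6000
s̄ = (7.9 + 5.9 + 5.9 + 8.2 + 7.4 + 8.1 + 9.6 + 7.4 + 4.6) / 9 = 7.2222
LCL = X̄̄ − A₃·s̄ = 144.6000 − 1.032 × 7.2222 = 137.1467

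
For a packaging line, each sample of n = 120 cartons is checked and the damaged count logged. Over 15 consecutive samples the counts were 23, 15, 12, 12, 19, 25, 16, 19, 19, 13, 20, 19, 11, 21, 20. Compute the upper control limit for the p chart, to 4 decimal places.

p̄ = Σdᵢ / (k·n) = 264 / (15 × 120) = 0.14667
UCL = p̄ + 3·√(p̄(1−p̄)/n) = 0.14667 + 3 × √(0.14667×0.85333/120) = 0.14667 + 3 × 0.03229 = 0.24355

0.2436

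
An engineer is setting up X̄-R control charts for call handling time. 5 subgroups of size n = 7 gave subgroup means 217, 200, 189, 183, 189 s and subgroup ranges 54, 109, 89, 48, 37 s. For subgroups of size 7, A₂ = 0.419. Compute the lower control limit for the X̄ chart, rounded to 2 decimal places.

167.36

X̄̄ = (217 + 200 + 189 + 183 + 189) / 5 = 978.0000 / 5 = 195.6000
R̄ = (54 + 109 + 89 + 48 + 37) / 5 = 337.0000 / 5 = 67.4000
LCL = X̄̄ − A₂·R̄ = 195.6000 − 0.419 × 67.4000 = 167.3594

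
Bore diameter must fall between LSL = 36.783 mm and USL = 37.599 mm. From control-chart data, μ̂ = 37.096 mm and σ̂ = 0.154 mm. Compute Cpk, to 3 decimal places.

0.677

Cpu = (USL − μ̂) / (3σ̂) = (37.599 − 37.096) / (3 × 0.154) = 1.0887; Cpl = (μ̂ − LSL) / (3σ̂) = (37.096 − 36.783) / (3 × 0.154) = 0.6775; Cpk = min(Cpu, Cpl) = 0.6775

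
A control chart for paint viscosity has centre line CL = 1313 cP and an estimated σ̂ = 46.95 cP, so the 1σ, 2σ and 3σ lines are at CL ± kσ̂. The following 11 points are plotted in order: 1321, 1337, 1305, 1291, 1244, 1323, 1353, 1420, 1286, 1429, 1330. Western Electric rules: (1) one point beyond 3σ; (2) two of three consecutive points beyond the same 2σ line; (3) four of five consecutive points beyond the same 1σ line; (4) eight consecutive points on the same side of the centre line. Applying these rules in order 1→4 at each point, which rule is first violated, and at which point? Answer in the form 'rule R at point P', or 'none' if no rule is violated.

Zone of each point (C = within 1σ̂, B = 1σ̂–2σ̂, A = 2σ̂–3σ̂, * = beyond 3σ̂; sign = side of CL): 1:+C, 2:+C, 3:-C, 4:-C, 5:-B, 6:+C, 7:+C, 8:+A, 9:-C, 10:+A, 11:+C
Rule 2 (two of three consecutive points beyond the same 2σ limit) is satisfied at point 10.

rule 2 at point 10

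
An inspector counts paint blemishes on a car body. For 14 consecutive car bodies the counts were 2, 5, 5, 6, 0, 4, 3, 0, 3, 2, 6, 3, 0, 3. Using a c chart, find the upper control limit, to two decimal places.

8.20

c̄ = (2 + 5 + 5 + 6 + 0 + 4 + 3 + 0 + 3 + 2 + 6 + 3 + 0 + 3) / 14 = 42 / 14 = 3.0000
UCL = c̄ + 3√c̄ = 3.0000 + 3 × √3.0000 = 3.0000 + 3 × 1.7321 = 8.1962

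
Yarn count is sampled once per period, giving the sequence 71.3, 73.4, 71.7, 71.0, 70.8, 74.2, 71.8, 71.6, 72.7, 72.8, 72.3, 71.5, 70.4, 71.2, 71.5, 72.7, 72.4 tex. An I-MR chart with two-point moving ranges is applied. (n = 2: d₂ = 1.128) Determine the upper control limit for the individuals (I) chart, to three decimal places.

X̄ = (71.3 + 73.4 + 71.7 + 71.0 + 70.8 + 74.2 + 71.8 + 71.6 + 72.7 + 72.8 + 72.3 + 71.5 + 70.4 + 71.2 + 71.5 + 72.7 + 72.4) / 17 = 71.9588
Moving ranges: 2.1, 1.7, 0.7, 0.2, 3.4, 2.4, 0.2, 1.1, 0.1, 0.5, 0.8, 1.1, 0.8, 0.3, 1.2, 0.3; M̄R̄ = 16.9000 / 16 = 1.0562
UCL = X̄ + 3·M̄R̄/d₂ = 71.9588 + 3 × 1.0562 / 1.128 = 74.7680

74.768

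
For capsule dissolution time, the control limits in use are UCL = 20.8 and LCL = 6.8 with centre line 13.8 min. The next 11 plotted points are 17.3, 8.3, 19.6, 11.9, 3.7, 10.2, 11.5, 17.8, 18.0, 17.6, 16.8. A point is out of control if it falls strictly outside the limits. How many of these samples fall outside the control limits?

Compare each point to [6.8, 20.8]: sample 5 = 3.7 < LCL.

1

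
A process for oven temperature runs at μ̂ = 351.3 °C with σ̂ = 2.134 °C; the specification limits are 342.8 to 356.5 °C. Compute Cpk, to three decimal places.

Cpu = (USL − μ̂) / (3σ̂) = (356.5 − 351.3) / (3 × 2.134) = 0.8122; Cpl = (μ̂ − LSL) / (3σ̂) = (351.3 − 342.8) / (3 × 2.134) = 1.3277; Cpk = min(Cpu, Cpl) = 0.8122

0.812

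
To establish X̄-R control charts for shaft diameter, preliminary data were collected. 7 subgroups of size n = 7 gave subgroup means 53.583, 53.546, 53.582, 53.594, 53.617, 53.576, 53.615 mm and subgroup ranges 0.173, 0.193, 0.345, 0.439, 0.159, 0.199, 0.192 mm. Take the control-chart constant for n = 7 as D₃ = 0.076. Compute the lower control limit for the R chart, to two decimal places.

0.02

R̄ = (0.173 + 0.193 + 0.345 + 0.439 + 0.159 + 0.199 + 0.192) / 7 = 1.7000 / 7 = 0.2429
LCL_R = D₃·R̄ = 0.076 × 0.2429 = 0.0185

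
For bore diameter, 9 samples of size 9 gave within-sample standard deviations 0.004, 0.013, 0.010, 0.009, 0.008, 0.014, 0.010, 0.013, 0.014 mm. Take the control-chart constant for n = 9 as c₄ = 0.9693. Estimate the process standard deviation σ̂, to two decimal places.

0.01

s̄ = (0.004 + 0.013 + 0.010 + 0.009 + 0.008 + 0.014 + 0.010 + 0.013 + 0.014) / 9 = 0.0106
σ̂ = s̄ / c₄ = 0.0106 / 0.9693 = 0.0109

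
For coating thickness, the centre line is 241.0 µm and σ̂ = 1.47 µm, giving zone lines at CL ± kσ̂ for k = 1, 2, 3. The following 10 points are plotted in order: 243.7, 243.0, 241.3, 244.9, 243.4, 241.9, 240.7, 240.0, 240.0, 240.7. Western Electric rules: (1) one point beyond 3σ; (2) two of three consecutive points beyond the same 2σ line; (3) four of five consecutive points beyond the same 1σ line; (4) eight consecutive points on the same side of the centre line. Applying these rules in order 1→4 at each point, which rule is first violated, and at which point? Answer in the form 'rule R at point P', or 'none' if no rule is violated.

rule 3 at point 5

Zone of each point (C = within 1σ̂, B = 1σ̂–2σ̂, A = 2σ̂–3σ̂, * = beyond 3σ̂; sign = side of CL): 1:+B, 2:+B, 3:+C, 4:+A, 5:+B, 6:+C, 7:-C, 8:-C, 9:-C, 10:-C
Rule 3 (four of five consecutive points beyond the same 1σ limit) is satisfied at point 5.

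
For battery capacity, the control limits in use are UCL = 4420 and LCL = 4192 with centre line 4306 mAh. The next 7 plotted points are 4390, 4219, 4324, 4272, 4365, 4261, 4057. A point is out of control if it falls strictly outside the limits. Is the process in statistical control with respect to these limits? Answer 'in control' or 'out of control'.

Compare each point to [4192, 4420]: sample 7 = 4057 < LCL.

out of control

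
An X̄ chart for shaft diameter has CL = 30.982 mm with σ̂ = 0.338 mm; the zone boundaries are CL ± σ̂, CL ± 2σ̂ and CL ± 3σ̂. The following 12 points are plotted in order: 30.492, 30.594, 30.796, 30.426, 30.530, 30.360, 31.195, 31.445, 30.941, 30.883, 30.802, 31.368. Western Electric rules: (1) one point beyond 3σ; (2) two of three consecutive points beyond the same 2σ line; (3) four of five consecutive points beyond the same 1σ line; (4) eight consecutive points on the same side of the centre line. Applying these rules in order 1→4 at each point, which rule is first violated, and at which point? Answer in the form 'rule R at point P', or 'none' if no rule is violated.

rule 3 at point 5

Zone of each point (C = within 1σ̂, B = 1σ̂–2σ̂, A = 2σ̂–3σ̂, * = beyond 3σ̂; sign = side of CL): 1:-B, 2:-B, 3:-C, 4:-B, 5:-B, 6:-B, 7:+C, 8:+B, 9:-C, 10:-C, 11:-C, 12:+B
Rule 3 (four of five consecutive points beyond the same 1σ limit) is satisfied at point 5.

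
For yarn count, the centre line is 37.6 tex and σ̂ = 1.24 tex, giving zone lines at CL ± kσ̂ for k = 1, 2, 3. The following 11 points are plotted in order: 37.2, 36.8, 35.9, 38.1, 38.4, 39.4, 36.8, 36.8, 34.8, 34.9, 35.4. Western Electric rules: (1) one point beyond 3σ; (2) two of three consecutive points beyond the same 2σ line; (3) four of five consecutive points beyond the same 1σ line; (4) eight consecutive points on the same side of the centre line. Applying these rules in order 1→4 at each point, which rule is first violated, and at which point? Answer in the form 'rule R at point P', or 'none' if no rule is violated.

rule 2 at point 10

Zone of each point (C = within 1σ̂, B = 1σ̂–2σ̂, A = 2σ̂–3σ̂, * = beyond 3σ̂; sign = side of CL): 1:-C, 2:-C, 3:-B, 4:+C, 5:+C, 6:+B, 7:-C, 8:-C, 9:-A, 10:-A, 11:-B
Rule 2 (two of three consecutive points beyond the same 2σ limit) is satisfied at point 10.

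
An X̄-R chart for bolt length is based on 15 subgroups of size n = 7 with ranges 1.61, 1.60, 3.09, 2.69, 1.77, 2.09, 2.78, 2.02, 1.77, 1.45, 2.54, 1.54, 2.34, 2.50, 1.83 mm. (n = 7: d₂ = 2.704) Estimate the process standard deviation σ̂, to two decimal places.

R̄ = (1.61 + 1.60 + 3.09 + 2.69 + 1.77 + 2.09 + 2.78 + 2.02 + 1.77 + 1.45 + 2.54 + 1.54 + 2.34 + 2.50 + 1.83) / 15 = 2.1080
σ̂ = R̄ / d₂ = 2.1080 / 2.704 = 0.7796

0.78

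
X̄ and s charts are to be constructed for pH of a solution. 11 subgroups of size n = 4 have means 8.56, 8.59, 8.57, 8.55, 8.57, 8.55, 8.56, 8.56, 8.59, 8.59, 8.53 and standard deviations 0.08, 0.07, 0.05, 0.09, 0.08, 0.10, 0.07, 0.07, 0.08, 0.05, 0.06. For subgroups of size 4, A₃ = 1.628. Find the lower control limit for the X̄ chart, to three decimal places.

8.447

X̄̄ = (8.56 + 8.59 + 8.57 + 8.55 + 8.57 + 8.55 + 8.56 + 8.56 + 8.59 + 8.59 + 8.53) / 11 = 8.5655
s̄ = (0.08 + 0.07 + 0.05 + 0.09 + 0.08 + 0.10 + 0.07 + 0.07 + 0.08 + 0.05 + 0.06) / 11 = 0.0727
LCL = X̄̄ − A₃·s̄ = 8.5655 − 1.628 × 0.0727 = 8.4471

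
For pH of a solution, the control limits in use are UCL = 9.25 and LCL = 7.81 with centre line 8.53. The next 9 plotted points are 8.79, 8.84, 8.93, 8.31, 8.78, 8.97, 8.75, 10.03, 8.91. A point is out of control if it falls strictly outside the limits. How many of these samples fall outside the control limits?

Compare each point to [7.81, 9.25]: sample 8 = 10.03 > UCL.

1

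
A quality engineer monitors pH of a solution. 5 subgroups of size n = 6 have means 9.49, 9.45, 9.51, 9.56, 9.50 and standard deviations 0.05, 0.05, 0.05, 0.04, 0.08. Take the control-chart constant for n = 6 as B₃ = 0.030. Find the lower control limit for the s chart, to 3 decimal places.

s̄ = (0.05 + 0.05 + 0.05 + 0.04 + 0.08) / 5 = 0.0540
LCL_s = B₃·s̄ = 0.030 × 0.0540 = 0.0016

0.002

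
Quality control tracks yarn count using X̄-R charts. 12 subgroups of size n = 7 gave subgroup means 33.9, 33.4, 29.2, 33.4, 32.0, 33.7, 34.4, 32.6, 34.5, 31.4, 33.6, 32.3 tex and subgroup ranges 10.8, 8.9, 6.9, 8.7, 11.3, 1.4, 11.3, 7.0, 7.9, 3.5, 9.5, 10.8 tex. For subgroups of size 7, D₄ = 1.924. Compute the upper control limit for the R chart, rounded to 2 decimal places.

R̄ = (10.8 + 8.9 + 6.9 + 8.7 + 11.3 + 1.4 + 11.3 + 7.0 + 7.9 + 3.5 + 9.5 + 10.8) / 12 = 98.0000 / 12 = 8.1667
UCL_R = D₄·R̄ = 1.924 × 8.1667 = 15.7127

15.71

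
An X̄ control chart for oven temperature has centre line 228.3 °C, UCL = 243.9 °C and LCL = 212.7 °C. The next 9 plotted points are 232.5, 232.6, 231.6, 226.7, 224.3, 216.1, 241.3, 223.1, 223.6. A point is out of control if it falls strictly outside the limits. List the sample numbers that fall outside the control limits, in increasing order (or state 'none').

All 9 points lie within [212.7, 243.9].

none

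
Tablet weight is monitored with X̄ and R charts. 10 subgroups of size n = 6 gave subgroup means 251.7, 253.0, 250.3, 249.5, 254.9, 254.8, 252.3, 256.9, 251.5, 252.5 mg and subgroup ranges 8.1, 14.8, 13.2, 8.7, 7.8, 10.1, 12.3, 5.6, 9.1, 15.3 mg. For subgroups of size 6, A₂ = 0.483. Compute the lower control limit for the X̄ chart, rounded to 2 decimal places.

247.67

X̄̄ = (251.7 + 253.0 + 250.3 + 249.5 + 254.9 + 254.8 + 252.3 + 256.9 + 251.5 + 252.5) / 10 = 2527.4000 / 10 = 252.7400
R̄ = (8.1 + 14.8 + 13.2 + 8.7 + 7.8 + 10.1 + 12.3 + 5.6 + 9.1 + 15.3) / 10 = 105.0000 / 10 = 10.5000
LCL = X̄̄ − A₂·R̄ = 252.7400 − 0.483 × 10.5000 = 247.6685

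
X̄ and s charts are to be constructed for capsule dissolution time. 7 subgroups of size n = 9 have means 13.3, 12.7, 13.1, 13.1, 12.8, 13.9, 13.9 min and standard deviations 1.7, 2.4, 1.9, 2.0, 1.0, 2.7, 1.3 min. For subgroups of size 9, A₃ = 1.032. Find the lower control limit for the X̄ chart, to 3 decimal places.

11.341

X̄̄ = (13.3 + 12.7 + 13.1 + 13.1 + 12.8 + 13.9 + 13.9) / 7 = 13.2571
s̄ = (1.7 + 2.4 + 1.9 + 2.0 + 1.0 + 2.7 + 1.3) / 7 = 1.8571
LCL = X̄̄ − A₃·s̄ = 13.2571 − 1.032 × 1.8571 = 11.3406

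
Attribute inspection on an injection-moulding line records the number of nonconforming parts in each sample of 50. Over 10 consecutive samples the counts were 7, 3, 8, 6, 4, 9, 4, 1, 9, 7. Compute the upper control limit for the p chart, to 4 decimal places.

0.2519

p̄ = Σdᵢ / (k·n) = 58 / (10 × 50) = 0.11600
UCL = p̄ + 3·√(p̄(1−p̄)/n) = 0.11600 + 3 × √(0.11600×0.88400/50) = 0.11600 + 3 × 0.04529 = 0.25186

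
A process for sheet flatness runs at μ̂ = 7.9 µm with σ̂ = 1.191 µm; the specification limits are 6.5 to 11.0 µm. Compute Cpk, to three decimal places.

0.392

Cpu = (USL − μ̂) / (3σ̂) = (11.0 − 7.9) / (3 × 1.191) = 0.8676; Cpl = (μ̂ − LSL) / (3σ̂) = (7.9 − 6.5) / (3 × 1.191) = 0.3918; Cpk = min(Cpu, Cpl) = 0.3918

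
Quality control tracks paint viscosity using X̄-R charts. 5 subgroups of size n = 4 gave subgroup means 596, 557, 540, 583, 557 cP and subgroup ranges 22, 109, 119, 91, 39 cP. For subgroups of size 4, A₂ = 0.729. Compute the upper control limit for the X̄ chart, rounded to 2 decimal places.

X̄̄ = (596 + 557 + 540 + 583 + 557) / 5 = 2833.0000 / 5 = 566.6000
R̄ = (22 + 109 + 119 + 91 + 39) / 5 = 380.0000 / 5 = 76.0000
UCL = X̄̄ + A₂·R̄ = 566.6000 + 0.729 × 76.0000 = 622.0040

622.00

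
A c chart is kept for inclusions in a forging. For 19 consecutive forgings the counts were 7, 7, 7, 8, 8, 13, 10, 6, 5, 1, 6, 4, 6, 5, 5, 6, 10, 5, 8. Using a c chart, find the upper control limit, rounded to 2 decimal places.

14.44

c̄ = (7 + 7 + 7 + 8 + 8 + 13 + 10 + 6 + 5 + 1 + 6 + 4 + 6 + 5 + 5 + 6 + 10 + 5 + 8) / 19 = 127 / 19 = 6.6842
UCL = c̄ + 3√c̄ = 6.6842 + 3 × √6.6842 = 6.6842 + 3 × 2.5854 = 14.4404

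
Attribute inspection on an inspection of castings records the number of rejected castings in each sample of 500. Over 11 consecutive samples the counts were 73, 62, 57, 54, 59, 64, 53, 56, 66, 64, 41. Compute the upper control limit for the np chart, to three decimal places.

p̄ = Σdᵢ / (k·n) = 649 / (11 × 500) = 0.11800
UCL = np̄ + 3·√(np̄(1−p̄)) = 59.0000 + 3 × √(59.0000×0.88200) = 59.0000 + 3 × 7.2137 = 80.6412

80.641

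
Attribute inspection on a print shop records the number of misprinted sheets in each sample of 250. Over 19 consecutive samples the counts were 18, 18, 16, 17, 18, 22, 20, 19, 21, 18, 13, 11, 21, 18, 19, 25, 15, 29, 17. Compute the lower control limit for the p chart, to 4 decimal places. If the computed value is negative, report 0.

p̄ = Σdᵢ / (k·n) = 355 / (19 × 250) = 0.07474
LCL = p̄ − 3·√(p̄(1−p̄)/n) = 0.07474 − 3 × 0.01663 = 0.02484

0.0248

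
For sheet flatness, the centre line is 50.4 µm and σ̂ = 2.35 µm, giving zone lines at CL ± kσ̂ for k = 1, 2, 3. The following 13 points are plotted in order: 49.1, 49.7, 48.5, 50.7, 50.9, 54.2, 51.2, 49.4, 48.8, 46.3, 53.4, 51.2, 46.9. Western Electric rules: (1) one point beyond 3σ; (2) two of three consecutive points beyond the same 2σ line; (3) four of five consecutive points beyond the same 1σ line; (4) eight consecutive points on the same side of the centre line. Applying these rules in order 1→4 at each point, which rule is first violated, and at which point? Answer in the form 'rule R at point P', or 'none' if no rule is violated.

Zone of each point (C = within 1σ̂, B = 1σ̂–2σ̂, A = 2σ̂–3σ̂, * = beyond 3σ̂; sign = side of CL): 1:-C, 2:-C, 3:-C, 4:+C, 5:+C, 6:+B, 7:+C, 8:-C, 9:-C, 10:-B, 11:+B, 12:+C, 13:-B
No rule fires across all 13 points.

none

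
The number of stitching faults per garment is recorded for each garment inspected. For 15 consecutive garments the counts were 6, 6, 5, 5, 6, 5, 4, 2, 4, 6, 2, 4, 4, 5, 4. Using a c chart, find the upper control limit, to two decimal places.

c̄ = (6 + 6 + 5 + 5 + 6 + 5 + 4 + 2 + 4 + 6 + 2 + 4 + 4 + 5 + 4) / 15 = 68 / 15 = 4.5333
UCL = c̄ + 3√c̄ = 4.5333 + 3 × √4.5333 = 4.5333 + 3 × 2.1292 = 10.9208

10.92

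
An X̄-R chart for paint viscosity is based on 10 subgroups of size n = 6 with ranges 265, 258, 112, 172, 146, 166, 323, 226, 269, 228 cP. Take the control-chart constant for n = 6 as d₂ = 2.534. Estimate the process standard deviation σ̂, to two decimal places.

R̄ = (265 + 258 + 112 + 172 + 146 + 166 + 323 + 226 + 269 + 228) / 10 = 216.5000
σ̂ = R̄ / d₂ = 216.5000 / 2.534 = 85.4380

85.44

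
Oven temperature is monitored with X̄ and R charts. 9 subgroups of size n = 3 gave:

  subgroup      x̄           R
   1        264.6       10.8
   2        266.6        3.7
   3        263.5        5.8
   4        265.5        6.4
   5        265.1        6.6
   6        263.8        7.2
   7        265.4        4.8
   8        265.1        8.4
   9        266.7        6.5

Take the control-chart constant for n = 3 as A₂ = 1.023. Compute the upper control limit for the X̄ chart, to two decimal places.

271.99

X̄̄ = (264.6 + 266.6 + 263.5 + 265.5 + 265.1 + 263.8 + 265.4 + 265.1 + 266.7) / 9 = 2386.3000 / 9 = 265.1444
R̄ = (10.8 + 3.7 + 5.8 + 6.4 + 6.6 + 7.2 + 4.8 + 8.4 + 6.5) / 9 = 60.2000 / 9 = 6.6889
UCL = X̄̄ + A₂·R̄ = 265.1444 + 1.023 × 6.6889 = 271.9872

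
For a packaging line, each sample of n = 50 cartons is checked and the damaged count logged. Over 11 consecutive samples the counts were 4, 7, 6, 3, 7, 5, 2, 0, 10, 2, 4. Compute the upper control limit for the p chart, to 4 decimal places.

0.2129

p̄ = Σdᵢ / (k·n) = 50 / (11 × 50) = 0.09091
UCL = p̄ + 3·√(p̄(1−p̄)/n) = 0.09091 + 3 × √(0.09091×0.90909/50) = 0.09091 + 3 × 0.04066 = 0.21288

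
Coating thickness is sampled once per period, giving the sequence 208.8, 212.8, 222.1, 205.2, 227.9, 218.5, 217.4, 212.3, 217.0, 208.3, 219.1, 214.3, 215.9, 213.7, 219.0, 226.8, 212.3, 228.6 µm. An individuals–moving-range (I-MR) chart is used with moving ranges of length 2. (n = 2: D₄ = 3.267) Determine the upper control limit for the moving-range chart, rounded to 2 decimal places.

27.90

Moving ranges: 4.0, 9.3, 16.9, 22.7, 9.4, 1.1, 5.1, 4.7, 8.7, 10.8, 4.8, 1.6, 2.2, 5.3, 7.8, 14.5, 16.3; M̄R̄ = 145.2000 / 17 = 8.5412
UCL_MR = D₄·M̄R̄ = 3.267 × 8.5412 = 27.9040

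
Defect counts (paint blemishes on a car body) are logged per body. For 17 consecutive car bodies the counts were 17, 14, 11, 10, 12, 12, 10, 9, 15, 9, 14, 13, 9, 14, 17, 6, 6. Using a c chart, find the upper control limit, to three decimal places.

c̄ = (17 + 14 + 11 + 10 + 12 + 12 + 10 + 9 + 15 + 9 + 14 + 13 + 9 + 14 + 17 + 6 + 6) / 17 = 198 / 17 = 11.6471
UCL = c̄ + 3√c̄ = 11.6471 + 3 × √11.6471 = 11.6471 + 3 × 3.4128 = 21.8854

21.885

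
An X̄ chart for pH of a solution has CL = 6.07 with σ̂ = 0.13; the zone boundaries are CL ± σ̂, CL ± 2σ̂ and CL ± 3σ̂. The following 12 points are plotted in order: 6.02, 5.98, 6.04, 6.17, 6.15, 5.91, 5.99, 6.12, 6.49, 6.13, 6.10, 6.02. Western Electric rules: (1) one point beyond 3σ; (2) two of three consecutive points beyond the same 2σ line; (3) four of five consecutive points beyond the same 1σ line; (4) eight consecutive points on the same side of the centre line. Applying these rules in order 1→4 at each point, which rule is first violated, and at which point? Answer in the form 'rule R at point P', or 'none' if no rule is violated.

Zone of each point (C = within 1σ̂, B = 1σ̂–2σ̂, A = 2σ̂–3σ̂, * = beyond 3σ̂; sign = side of CL): 1:-C, 2:-C, 3:-C, 4:+C, 5:+C, 6:-B, 7:-C, 8:+C, 9:+*, 10:+C, 11:+C, 12:-C
Rule 1 (one point beyond the 3σ limits) is satisfied at point 9.

rule 1 at point 9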